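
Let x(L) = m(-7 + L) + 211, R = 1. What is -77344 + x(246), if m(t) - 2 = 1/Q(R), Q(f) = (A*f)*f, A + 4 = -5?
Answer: -694180/9 ≈ -77131.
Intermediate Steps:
A = -9 (A = -4 - 5 = -9)
Q(f) = -9*f**2 (Q(f) = (-9*f)*f = -9*f**2)
m(t) = 17/9 (m(t) = 2 + 1/(-9*1**2) = 2 + 1/(-9*1) = 2 + 1/(-9) = 2 - 1/9 = 17/9)
x(L) = 1916/9 (x(L) = 17/9 + 211 = 1916/9)
-77344 + x(246) = -77344 + 1916/9 = -694180/9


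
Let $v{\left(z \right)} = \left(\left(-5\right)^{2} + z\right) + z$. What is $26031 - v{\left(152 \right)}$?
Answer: $25702$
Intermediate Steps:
$v{\left(z \right)} = 25 + 2 z$ ($v{\left(z \right)} = \left(25 + z\right) + z = 25 + 2 z$)
$26031 - v{\left(152 \right)} = 26031 - \left(25 + 2 \cdot 152\right) = 26031 - \left(25 + 304\right) = 26031 - 329 = 25702$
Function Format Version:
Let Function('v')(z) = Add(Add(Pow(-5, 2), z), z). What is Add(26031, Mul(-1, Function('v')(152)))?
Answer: 25702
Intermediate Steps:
Function('v')(z) = Add(25, Mul(2, z)) (Function('v')(z) = Add(Add(25, z), z) = Add(25, Mul(2, z)))
Add(26031, Mul(-1, Function('v')(152))) = Add(26031, Mul(-1, Add(25, Mul(2, 152)))) = Add(26031, Mul(-1, Add(25, 304))) = Add(26031, Mul(-1, 329)) = Add(26031, -329) = 25702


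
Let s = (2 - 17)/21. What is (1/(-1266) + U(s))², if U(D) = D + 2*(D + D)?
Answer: 1002165649/78535044 ≈ 12.761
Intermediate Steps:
s = -5/7 (s = -15*1/21 = -5/7 ≈ -0.71429)
U(D) = 5*D (U(D) = D + 2*(2*D) = D + 4*D = 5*D)
(1/(-1266) + U(s))² = (1/(-1266) + 5*(-5/7))² = (-1/1266 - 25/7)² = (-31657/8862)² = 1002165649/78535044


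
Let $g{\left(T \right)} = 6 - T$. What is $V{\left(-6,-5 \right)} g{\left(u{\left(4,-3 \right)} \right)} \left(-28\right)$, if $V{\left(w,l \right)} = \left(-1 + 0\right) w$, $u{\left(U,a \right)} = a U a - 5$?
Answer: $4200$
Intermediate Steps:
$u{\left(U,a \right)} = -5 + U a^{2}$ ($u{\left(U,a \right)} = U a a - 5 = U a^{2} - 5 = -5 + U a^{2}$)
$V{\left(w,l \right)} = - w$
$V{\left(-6,-5 \right)} g{\left(u{\left(4,-3 \right)} \right)} \left(-28\right) = \left(-1\right) \left(-6\right) \left(6 - \left(-5 + 4 \left(-3\right)^{2}\right)\right) \left(-28\right) = 6 \left(6 - \left(-5 + 4 \cdot 9\right)\right) \left(-28\right) = 6 \left(6 - \left(-5 + 36\right)\right) \left(-28\right) = 6 \left(6 - 31\right) \left(-28\right) = 6 \left(-25\right) \left(-28\right) = \left(-150\right) \left(-28\right) = 4200$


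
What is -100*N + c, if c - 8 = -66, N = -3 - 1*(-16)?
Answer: -1358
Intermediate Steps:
N = 13 (N = -3 + 16 = 13)
c = -58 (c = 8 - 66 = -58)
-100*N + c = -100*13 - 58 = -1300 - 58 = -1358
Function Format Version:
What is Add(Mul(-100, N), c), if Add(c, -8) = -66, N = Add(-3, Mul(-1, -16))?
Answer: -1358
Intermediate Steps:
N = 13 (N = Add(-3, 16) = 13)
c = -58 (c = Add(8, -66) = -58)
Add(Mul(-100, N), c) = Add(Mul(-100, 13), -58) = Add(-1300, -58) = -1358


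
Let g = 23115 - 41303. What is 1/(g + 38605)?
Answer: 1/20417 ≈ 4.8979e-5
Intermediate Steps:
g = -18188
1/(g + 38605) = 1/(-18188 + 38605) = 1/20417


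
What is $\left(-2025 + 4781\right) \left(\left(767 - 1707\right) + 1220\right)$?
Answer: $771680$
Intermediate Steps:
$\left(-2025 + 4781\right) \left(\left(767 - 1707\right) + 1220\right) = 2756 \left(-940 + 1220\right) = 2756 \cdot 280 = 771680$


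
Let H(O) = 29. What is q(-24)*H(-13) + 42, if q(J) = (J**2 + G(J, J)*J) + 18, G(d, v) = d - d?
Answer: 17268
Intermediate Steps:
G(d, v) = 0
q(J) = 18 + J**2 (q(J) = (J**2 + 0*J) + 18 = (J**2 + 0) + 18 = J**2 + 18 = 18 + J**2)
q(-24)*H(-13) + 42 = (18 + (-24)**2)*29 + 42 = (18 + 576)*29 + 42 = 594*29 + 42 = 17226 + 42 = 17268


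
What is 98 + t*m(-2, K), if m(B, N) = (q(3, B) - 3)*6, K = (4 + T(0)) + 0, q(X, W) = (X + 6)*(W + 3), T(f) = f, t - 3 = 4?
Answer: 350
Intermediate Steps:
t = 7 (t = 3 + 4 = 7)
q(X, W) = (3 + W)*(6 + X) (q(X, W) = (6 + X)*(3 + W) = (3 + W)*(6 + X))
K = 4 (K = (4 + 0) + 0 = 4 + 0 = 4)
m(B, N) = 144 + 54*B (m(B, N) = ((18 + 3*3 + 6*B + B*3) - 3)*6 = ((18 + 9 + 6*B + 3*B) - 3)*6 = ((27 + 9*B) - 3)*6 = (24 + 9*B)*6 = 144 + 54*B)
98 + t*m(-2, K) = 98 + 7*(144 + 54*(-2)) = 98 + 7*(144 - 108) = 98 + 7*36 = 98 + 252 = 350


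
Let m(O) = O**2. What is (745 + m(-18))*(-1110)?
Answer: -1186590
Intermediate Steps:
(745 + m(-18))*(-1110) = (745 + (-18)**2)*(-1110) = (745 + 324)*(-1110) = 1069*(-1110) = -1186590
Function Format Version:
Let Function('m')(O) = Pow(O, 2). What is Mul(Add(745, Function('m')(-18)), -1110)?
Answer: -1186590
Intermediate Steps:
Mul(Add(745, Function('m')(-18)), -1110) = Mul(Add(745, Pow(-18, 2)), -1110) = Mul(Add(745, 324), -1110) = Mul(1069, -1110) = -1186590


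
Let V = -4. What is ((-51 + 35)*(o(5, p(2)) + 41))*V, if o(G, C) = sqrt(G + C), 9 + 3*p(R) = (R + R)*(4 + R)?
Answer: 2624 + 64*sqrt(10) ≈ 2826.4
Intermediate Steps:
p(R) = -3 + 2*R*(4 + R)/3 (p(R) = -3 + ((R + R)*(4 + R))/3 = -3 + ((2*R)*(4 + R))/3 = -3 + (2*R*(4 + R))/3 = -3 + 2*R*(4 + R)/3)
o(G, C) = sqrt(C + G)
((-51 + 35)*(o(5, p(2)) + 41))*V = ((-51 + 35)*(sqrt((-3 + (2/3)*2**2 + (8/3)*2) + 5) + 41))*(-4) = -16*(sqrt((-3 + (2/3)*4 + 16/3) + 5) + 41)*(-4) = -16*(sqrt((-3 + 8/3 + 16/3) + 5) + 41)*(-4) = -16*(sqrt(5 + 5) + 41)*(-4) = -16*(sqrt(10) + 41)*(-4) = -16*(41 + sqrt(10))*(-4) = (-656 - 16*sqrt(10))*(-4) = 2624 + 64*sqrt(10)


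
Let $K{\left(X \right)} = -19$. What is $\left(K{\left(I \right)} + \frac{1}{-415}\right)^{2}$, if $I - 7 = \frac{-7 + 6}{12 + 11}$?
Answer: $\frac{62188996}{172225} \approx 361.09$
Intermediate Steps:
$I = \frac{160}{23}$ ($I = 7 + \frac{-7 + 6}{12 + 11} = 7 - \frac{1}{23} = \frac{160}{23} \approx 6.9565$)
$\left(K{\left(I \right)} + \frac{1}{-415}\right)^{2} = \left(-19 + \frac{1}{-415}\right)^{2} = \left(-19 - \frac{1}{415}\right)^{2} = \left(- \frac{7886}{415}\right)^{2} = \frac{62188996}{172225}$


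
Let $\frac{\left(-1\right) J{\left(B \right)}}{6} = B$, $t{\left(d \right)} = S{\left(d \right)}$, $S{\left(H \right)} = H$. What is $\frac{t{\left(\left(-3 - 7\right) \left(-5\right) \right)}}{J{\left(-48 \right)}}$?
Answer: $\frac{25}{144} \approx 0.17361$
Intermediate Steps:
$t{\left(d \right)} = d$
$J{\left(B \right)} = - 6 B$
$\frac{t{\left(\left(-3 - 7\right) \left(-5\right) \right)}}{J{\left(-48 \right)}} = \frac{\left(-3 - 7\right) \left(-5\right)}{\left(-6\right) \left(-48\right)} = \frac{\left(-10\right) \left(-5\right)}{288} = 50 \cdot \frac{1}{288} = \frac{25}{144}$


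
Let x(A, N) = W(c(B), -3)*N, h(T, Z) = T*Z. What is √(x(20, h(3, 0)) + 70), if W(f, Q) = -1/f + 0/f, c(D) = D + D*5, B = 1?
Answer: √70 ≈ 8.3666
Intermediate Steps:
c(D) = 6*D (c(D) = D + 5*D = 6*D)
W(f, Q) = -1/f (W(f, Q) = -1/f + 0 = -1/f)
x(A, N) = -N/6 (x(A, N) = (-1/(6*1))*N = (-1/6)*N = (-1*⅙)*N = -N/6)
√(x(20, h(3, 0)) + 70) = √(-0/2 + 70) = √(-⅙*0 + 70) = √(0 + 70) = √70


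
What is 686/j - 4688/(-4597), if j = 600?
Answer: 2983171/1379100 ≈ 2.1631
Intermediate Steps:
686/j - 4688/(-4597) = 686/600 - 4688/(-4597) = 686*(1/600) - 4688*(-1/4597) = 343/300 + 4688/4597 = 2983171/1379100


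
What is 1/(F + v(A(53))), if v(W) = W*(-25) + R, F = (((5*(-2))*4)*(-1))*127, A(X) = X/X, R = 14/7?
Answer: 1/5057 ≈ 0.00019775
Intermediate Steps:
R = 2 (R = 14*(1/7) = 2)
A(X) = 1
F = 5080 (F = (-10*4*(-1))*127 = -40*(-1)*127 = 40*127 = 5080)
v(W) = 2 - 25*W (v(W) = W*(-25) + 2 = -25*W + 2 = 2 - 25*W)
1/(F + v(A(53))) = 1/(5080 + (2 - 25*1)) = 1/(5080 + (2 - 25)) = 1/(5080 - 23) = 1/5057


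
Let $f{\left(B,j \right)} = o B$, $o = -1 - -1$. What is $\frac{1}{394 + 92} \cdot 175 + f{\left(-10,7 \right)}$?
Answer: $\frac{175}{486} \approx 0.36008$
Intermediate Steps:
$o = 0$ ($o = -1 + 1 = 0$)
$f{\left(B,j \right)} = 0$ ($f{\left(B,j \right)} = 0 B = 0$)
$\frac{1}{394 + 92} \cdot 175 + f{\left(-10,7 \right)} = \frac{1}{394 + 92} \cdot 175 + 0 = \frac{1}{486} \cdot 175 + 0 = \frac{175}{486} + 0 = \frac{175}{486}$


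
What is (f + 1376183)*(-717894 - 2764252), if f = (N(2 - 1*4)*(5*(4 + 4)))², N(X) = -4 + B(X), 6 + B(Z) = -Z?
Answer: -5148641879118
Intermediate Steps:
B(Z) = -6 - Z
N(X) = -10 - X (N(X) = -4 + (-6 - X) = -10 - X)
f = 102400 (f = ((-10 - (2 - 1*4))*(5*(4 + 4)))² = ((-10 - (2 - 4))*(5*8))² = ((-10 - 1*(-2))*40)² = ((-10 + 2)*40)² = (-8*40)² = (-320)² = 102400)
(f + 1376183)*(-717894 - 2764252) = (102400 + 1376183)*(-717894 - 2764252) = 1478583*(-3482146) = -5148641879118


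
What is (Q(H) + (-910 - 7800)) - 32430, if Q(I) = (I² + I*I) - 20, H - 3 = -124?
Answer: -11878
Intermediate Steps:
H = -121 (H = 3 - 124 = -121)
Q(I) = -20 + 2*I² (Q(I) = (I² + I²) - 20 = 2*I² - 20 = -20 + 2*I²)
(Q(H) + (-910 - 7800)) - 32430 = ((-20 + 2*(-121)²) + (-910 - 7800)) - 32430 = ((-20 + 2*14641) - 8710) - 32430 = ((-20 + 29282) - 8710) - 32430 = (29262 - 8710) - 32430 = 20552 - 32430 = -11878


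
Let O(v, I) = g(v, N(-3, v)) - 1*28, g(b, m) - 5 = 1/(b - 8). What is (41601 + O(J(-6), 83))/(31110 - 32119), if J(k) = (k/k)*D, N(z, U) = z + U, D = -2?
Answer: -415779/10090 ≈ -41.207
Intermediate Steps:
N(z, U) = U + z
J(k) = -2 (J(k) = (k/k)*(-2) = 1*(-2) = -2)
g(b, m) = 5 + 1/(-8 + b) (g(b, m) = 5 + 1/(b - 8) = 5 + 1/(-8 + b))
O(v, I) = -28 + (-39 + 5*v)/(-8 + v) (O(v, I) = (-39 + 5*v)/(-8 + v) - 1*28 = (-39 + 5*v)/(-8 + v) - 28 = -28 + (-39 + 5*v)/(-8 + v))
(41601 + O(J(-6), 83))/(31110 - 32119) = (41601 + (185 - 23*(-2))/(-8 - 2))/(31110 - 32119) = (41601 + (185 + 46)/(-10))/(-1009) = (41601 - ⅒*231)*(-1/1009) = (41601 - 231/10)*(-1/1009) = (415779/10)*(-1/1009) = -415779/10090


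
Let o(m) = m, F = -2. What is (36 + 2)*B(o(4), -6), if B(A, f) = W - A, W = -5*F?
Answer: 228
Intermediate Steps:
W = 10 (W = -5*(-2) = 10)
B(A, f) = 10 - A
(36 + 2)*B(o(4), -6) = (36 + 2)*(10 - 1*4) = 38*(10 - 4) = 38*6 = 228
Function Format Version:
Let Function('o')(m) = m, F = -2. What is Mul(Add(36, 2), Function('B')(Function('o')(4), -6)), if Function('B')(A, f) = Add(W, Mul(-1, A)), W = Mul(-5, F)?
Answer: 228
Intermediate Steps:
W = 10 (W = Mul(-5, -2) = 10)
Function('B')(A, f) = Add(10, Mul(-1, A))
Mul(Add(36, 2), Function('B')(Function('o')(4), -6)) = Mul(Add(36, 2), Add(10, Mul(-1, 4))) = Mul(38, Add(10, -4)) = Mul(38, 6) = 228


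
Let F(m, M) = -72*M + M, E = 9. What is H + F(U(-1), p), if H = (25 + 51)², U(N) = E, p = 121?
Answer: -2815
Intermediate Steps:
U(N) = 9
F(m, M) = -71*M
H = 5776 (H = 76² = 5776)
H + F(U(-1), p) = 5776 - 71*121 = 5776 - 8591 = -2815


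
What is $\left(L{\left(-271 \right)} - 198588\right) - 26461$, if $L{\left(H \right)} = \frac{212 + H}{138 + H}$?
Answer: $- \frac{29931458}{133} \approx -2.2505 \cdot 10^{5}$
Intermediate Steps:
$L{\left(H \right)} = \frac{212 + H}{138 + H}$
$\left(L{\left(-271 \right)} - 198588\right) - 26461 = \left(\frac{212 - 271}{138 - 271} - 198588\right) - 26461 = \left(\frac{1}{-133} \left(-59\right) - 198588\right) - 26461 = \left(\left(- \frac{1}{133}\right) \left(-59\right) - 198588\right) - 26461 = \left(\frac{59}{133} - 198588\right) - 26461 = - \frac{26412145}{133} - 26461 = - \frac{29931458}{133}$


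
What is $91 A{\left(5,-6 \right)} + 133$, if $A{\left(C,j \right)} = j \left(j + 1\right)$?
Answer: $2863$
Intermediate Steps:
$A{\left(C,j \right)} = j \left(1 + j\right)$
$91 A{\left(5,-6 \right)} + 133 = 91 \left(- 6 \left(1 - 6\right)\right) + 133 = 91 \left(\left(-6\right) \left(-5\right)\right) + 133 = 91 \cdot 30 + 133 = 2730 + 133 = 2863$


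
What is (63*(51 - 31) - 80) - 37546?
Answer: -36366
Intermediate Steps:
(63*(51 - 31) - 80) - 37546 = (63*20 - 80) - 37546 = (1260 - 80) - 37546 = 1180 - 37546 = -36366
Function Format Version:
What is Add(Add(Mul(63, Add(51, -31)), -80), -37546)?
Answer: -36366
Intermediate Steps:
Add(Add(Mul(63, Add(51, -31)), -80), -37546) = Add(Add(Mul(63, 20), -80), -37546) = Add(Add(1260, -80), -37546) = Add(1180, -37546) = -36366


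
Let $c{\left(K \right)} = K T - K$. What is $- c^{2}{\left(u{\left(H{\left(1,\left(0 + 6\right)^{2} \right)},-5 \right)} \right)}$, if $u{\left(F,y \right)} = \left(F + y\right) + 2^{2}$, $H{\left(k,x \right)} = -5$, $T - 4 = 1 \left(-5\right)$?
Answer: $-144$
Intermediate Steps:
$T = -1$ ($T = 4 + 1 \left(-5\right) = 4 - 5 = -1$)
$u{\left(F,y \right)} = 4 + F + y$ ($u{\left(F,y \right)} = \left(F + y\right) + 4 = 4 + F + y$)
$c{\left(K \right)} = - 2 K$ ($c{\left(K \right)} = K \left(-1\right) - K = - K - K = - 2 K$)
$- c^{2}{\left(u{\left(H{\left(1,\left(0 + 6\right)^{2} \right)},-5 \right)} \right)} = - \left(- 2 \left(4 - 5 - 5\right)\right)^{2} = - \left(\left(-2\right) \left(-6\right)\right)^{2} = - 12^{2} = \left(-1\right) 144 = -144$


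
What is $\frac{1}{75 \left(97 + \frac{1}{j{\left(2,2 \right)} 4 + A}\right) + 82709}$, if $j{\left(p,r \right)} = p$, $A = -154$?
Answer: $\frac{146}{13137589} \approx 1.1113 \cdot 10^{-5}$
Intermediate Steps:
$\frac{1}{75 \left(97 + \frac{1}{j{\left(2,2 \right)} 4 + A}\right) + 82709} = \frac{1}{75 \left(97 + \frac{1}{2 \cdot 4 - 154}\right) + 82709} = \frac{1}{75 \left(97 + \frac{1}{8 - 154}\right) + 82709} = \frac{1}{75 \left(97 + \frac{1}{-146}\right) + 82709} = \frac{1}{75 \left(97 - \frac{1}{146}\right) + 82709} = \frac{1}{75 \cdot \frac{14161}{146} + 82709} = \frac{1}{\frac{1062075}{146} + 82709} = \frac{1}{\frac{13137589}{146}} = \frac{146}{13137589}$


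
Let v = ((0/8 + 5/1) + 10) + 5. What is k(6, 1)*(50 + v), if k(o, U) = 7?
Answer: 490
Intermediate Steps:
v = 20 (v = ((0*(⅛) + 5*1) + 10) + 5 = ((0 + 5) + 10) + 5 = (5 + 10) + 5 = 15 + 5 = 20)
k(6, 1)*(50 + v) = 7*(50 + 20) = 7*70 = 490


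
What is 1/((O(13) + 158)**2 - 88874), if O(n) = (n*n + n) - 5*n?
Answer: -1/13249 ≈ -7.5477e-5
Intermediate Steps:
O(n) = n**2 - 4*n (O(n) = (n**2 + n) - 5*n = (n + n**2) - 5*n = n**2 - 4*n)
1/((O(13) + 158)**2 - 88874) = 1/((13*(-4 + 13) + 158)**2 - 88874) = 1/((13*9 + 158)**2 - 88874) = 1/((117 + 158)**2 - 88874) = 1/(275**2 - 88874) = 1/(75625 - 88874) = 1/(-13249) = -1/13249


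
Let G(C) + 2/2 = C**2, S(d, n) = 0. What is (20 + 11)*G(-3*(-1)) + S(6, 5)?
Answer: 248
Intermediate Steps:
G(C) = -1 + C**2
(20 + 11)*G(-3*(-1)) + S(6, 5) = (20 + 11)*(-1 + (-3*(-1))**2) + 0 = 31*(-1 + 3**2) + 0 = 31*(-1 + 9) + 0 = 31*8 + 0 = 248 + 0 = 248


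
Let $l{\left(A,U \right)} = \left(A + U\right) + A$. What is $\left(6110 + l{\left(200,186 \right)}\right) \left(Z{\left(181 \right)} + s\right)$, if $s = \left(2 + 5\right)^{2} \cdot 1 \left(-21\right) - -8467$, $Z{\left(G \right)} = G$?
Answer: $51016824$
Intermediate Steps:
$l{\left(A,U \right)} = U + 2 A$
$s = 7438$ ($s = 7^{2} \cdot 1 \left(-21\right) + 8467 = 49 \cdot 1 \left(-21\right) + 8467 = 49 \left(-21\right) + 8467 = -1029 + 8467 = 7438$)
$\left(6110 + l{\left(200,186 \right)}\right) \left(Z{\left(181 \right)} + s\right) = \left(6110 + \left(186 + 2 \cdot 200\right)\right) \left(181 + 7438\right) = \left(6110 + \left(186 + 400\right)\right) 7619 = \left(6110 + 586\right) 7619 = 6696 \cdot 7619 = 51016824$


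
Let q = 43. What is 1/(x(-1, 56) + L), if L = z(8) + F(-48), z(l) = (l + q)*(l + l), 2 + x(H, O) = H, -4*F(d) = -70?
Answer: 2/1661 ≈ 0.0012041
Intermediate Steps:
F(d) = 35/2 (F(d) = -¼*(-70) = 35/2)
x(H, O) = -2 + H
z(l) = 2*l*(43 + l) (z(l) = (l + 43)*(l + l) = (43 + l)*(2*l) = 2*l*(43 + l))
L = 1667/2 (L = 2*8*(43 + 8) + 35/2 = 2*8*51 + 35/2 = 816 + 35/2 = 1667/2 ≈ 833.50)
1/(x(-1, 56) + L) = 1/((-2 - 1) + 1667/2) = 1/(-3 + 1667/2) = 1/(1661/2) = 2/1661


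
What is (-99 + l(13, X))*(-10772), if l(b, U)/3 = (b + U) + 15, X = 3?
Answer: 64632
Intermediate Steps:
l(b, U) = 45 + 3*U + 3*b (l(b, U) = 3*((b + U) + 15) = 3*((U + b) + 15) = 3*(15 + U + b) = 45 + 3*U + 3*b)
(-99 + l(13, X))*(-10772) = (-99 + (45 + 3*3 + 3*13))*(-10772) = (-99 + (45 + 9 + 39))*(-10772) = (-99 + 93)*(-10772) = -6*(-10772) = 64632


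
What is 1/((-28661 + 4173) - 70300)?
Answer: -1/94788 ≈ -1.0550e-5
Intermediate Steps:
1/((-28661 + 4173) - 70300) = 1/(-24488 - 70300) = 1/(-94788) = -1/94788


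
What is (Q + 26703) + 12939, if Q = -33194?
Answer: 6448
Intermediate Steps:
(Q + 26703) + 12939 = (-33194 + 26703) + 12939 = -6491 + 12939 = 6448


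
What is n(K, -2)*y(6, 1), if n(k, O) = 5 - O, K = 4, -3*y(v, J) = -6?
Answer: 14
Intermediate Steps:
y(v, J) = 2 (y(v, J) = -⅓*(-6) = 2)
n(K, -2)*y(6, 1) = (5 - 1*(-2))*2 = (5 + 2)*2 = 7*2 = 14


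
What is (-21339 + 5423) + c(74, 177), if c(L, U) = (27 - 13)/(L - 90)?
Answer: -127335/8 ≈ -15917.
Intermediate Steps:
c(L, U) = 14/(-90 + L)
(-21339 + 5423) + c(74, 177) = (-21339 + 5423) + 14/(-90 + 74) = -15916 + 14/(-16) = -15916 + 14*(-1/16) = -15916 - 7/8 = -127335/8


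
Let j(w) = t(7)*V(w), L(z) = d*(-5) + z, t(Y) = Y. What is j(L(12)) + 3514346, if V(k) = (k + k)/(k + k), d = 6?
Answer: 3514353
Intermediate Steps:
V(k) = 1 (V(k) = (2*k)/((2*k)) = (2*k)*(1/(2*k)) = 1)
L(z) = -30 + z (L(z) = 6*(-5) + z = -30 + z)
j(w) = 7 (j(w) = 7*1 = 7)
j(L(12)) + 3514346 = 7 + 3514346 = 3514353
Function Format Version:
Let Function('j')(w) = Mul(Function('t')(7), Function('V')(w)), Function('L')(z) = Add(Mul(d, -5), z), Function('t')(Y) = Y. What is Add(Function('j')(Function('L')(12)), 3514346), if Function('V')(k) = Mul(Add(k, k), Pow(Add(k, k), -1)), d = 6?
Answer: 3514353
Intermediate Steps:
Function('V')(k) = 1 (Function('V')(k) = Mul(Mul(2, k), Pow(Mul(2, k), -1)) = Mul(Mul(2, k), Mul(Rational(1, 2), Pow(k, -1))) = 1)
Function('L')(z) = Add(-30, z) (Function('L')(z) = Add(Mul(6, -5), z) = Add(-30, z))
Function('j')(w) = 7 (Function('j')(w) = Mul(7, 1) = 7)
Add(Function('j')(Function('L')(12)), 3514346) = Add(7, 3514346) = 3514353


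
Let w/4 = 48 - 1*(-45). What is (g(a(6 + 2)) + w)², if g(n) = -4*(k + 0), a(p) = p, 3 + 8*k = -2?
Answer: 561001/4 ≈ 1.4025e+5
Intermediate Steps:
k = -5/8 (k = -3/8 + (⅛)*(-2) = -3/8 - ¼ = -5/8 ≈ -0.62500)
w = 372 (w = 4*(48 - 1*(-45)) = 4*(48 + 45) = 4*93 = 372)
g(n) = 5/2 (g(n) = -4*(-5/8 + 0) = -4*(-5/8) = 5/2)
(g(a(6 + 2)) + w)² = (5/2 + 372)² = (749/2)² = 561001/4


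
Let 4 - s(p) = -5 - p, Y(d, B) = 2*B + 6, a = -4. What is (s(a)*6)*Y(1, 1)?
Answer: 240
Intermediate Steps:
Y(d, B) = 6 + 2*B
s(p) = 9 + p (s(p) = 4 - (-5 - p) = 4 + (5 + p) = 9 + p)
(s(a)*6)*Y(1, 1) = ((9 - 4)*6)*(6 + 2*1) = (5*6)*(6 + 2) = 30*8 = 240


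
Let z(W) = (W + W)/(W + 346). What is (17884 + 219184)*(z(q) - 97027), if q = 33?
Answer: -8717741154356/379 ≈ -2.3002e+10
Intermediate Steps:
z(W) = 2*W/(346 + W) (z(W) = (2*W)/(346 + W) = 2*W/(346 + W))
(17884 + 219184)*(z(q) - 97027) = (17884 + 219184)*(2*33/(346 + 33) - 97027) = 237068*(2*33/379 - 97027) = 237068*(2*33*(1/379) - 97027) = 237068*(66/379 - 97027) = 237068*(-36773167/379) = -8717741154356/379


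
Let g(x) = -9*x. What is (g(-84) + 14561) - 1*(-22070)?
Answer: 37387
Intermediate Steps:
(g(-84) + 14561) - 1*(-22070) = (-9*(-84) + 14561) - 1*(-22070) = (756 + 14561) + 22070 = 15317 + 22070 = 37387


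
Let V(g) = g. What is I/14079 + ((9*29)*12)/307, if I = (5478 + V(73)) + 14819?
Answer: 16783006/1440751 ≈ 11.649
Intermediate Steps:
I = 20370 (I = (5478 + 73) + 14819 = 5551 + 14819 = 20370)
I/14079 + ((9*29)*12)/307 = 20370/14079 + ((9*29)*12)/307 = 20370*(1/14079) + (261*12)*(1/307) = 6790/4693 + 3132*(1/307) = 6790/4693 + 3132/307 = 16783006/1440751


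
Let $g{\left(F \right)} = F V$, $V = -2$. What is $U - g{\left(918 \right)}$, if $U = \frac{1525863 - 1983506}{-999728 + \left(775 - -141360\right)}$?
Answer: $\frac{1574998391}{857593} \approx 1836.5$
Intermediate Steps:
$U = \frac{457643}{857593}$ ($U = - \frac{457643}{-999728 + \left(775 + 141360\right)} = - \frac{457643}{-999728 + 142135} = - \frac{457643}{-857593} = \left(-457643\right) \left(- \frac{1}{857593}\right) = \frac{457643}{857593} \approx 0.53364$)
$g{\left(F \right)} = - 2 F$ ($g{\left(F \right)} = F \left(-2\right) = - 2 F$)
$U - g{\left(918 \right)} = \frac{457643}{857593} - \left(-2\right) 918 = \frac{457643}{857593} - -1836 = \frac{457643}{857593} + 1836 = \frac{1574998391}{857593}$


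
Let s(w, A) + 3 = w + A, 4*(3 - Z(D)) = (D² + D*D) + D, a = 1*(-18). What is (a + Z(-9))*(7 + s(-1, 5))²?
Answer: -3408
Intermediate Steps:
a = -18
Z(D) = 3 - D²/2 - D/4 (Z(D) = 3 - ((D² + D*D) + D)/4 = 3 - ((D² + D²) + D)/4 = 3 - (2*D² + D)/4 = 3 - (D + 2*D²)/4 = 3 + (-D²/2 - D/4) = 3 - D²/2 - D/4)
s(w, A) = -3 + A + w (s(w, A) = -3 + (w + A) = -3 + (A + w) = -3 + A + w)
(a + Z(-9))*(7 + s(-1, 5))² = (-18 + (3 - ½*(-9)² - ¼*(-9)))*(7 + (-3 + 5 - 1))² = (-18 + (3 - ½*81 + 9/4))*(7 + 1)² = (-18 + (3 - 81/2 + 9/4))*8² = (-18 - 141/4)*64 = -213/4*64 = -3408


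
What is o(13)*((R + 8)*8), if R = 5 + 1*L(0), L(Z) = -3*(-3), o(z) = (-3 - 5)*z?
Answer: -18304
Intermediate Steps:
o(z) = -8*z
L(Z) = 9
R = 14 (R = 5 + 1*9 = 5 + 9 = 14)
o(13)*((R + 8)*8) = (-8*13)*((14 + 8)*8) = -2288*8 = -104*176 = -18304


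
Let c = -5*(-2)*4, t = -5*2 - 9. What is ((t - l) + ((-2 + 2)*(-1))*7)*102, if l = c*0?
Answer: -1938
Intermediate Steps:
t = -19 (t = -10 - 9 = -19)
c = 40 (c = 10*4 = 40)
l = 0 (l = 40*0 = 0)
((t - l) + ((-2 + 2)*(-1))*7)*102 = ((-19 - 1*0) + ((-2 + 2)*(-1))*7)*102 = ((-19 + 0) + (0*(-1))*7)*102 = (-19 + 0*7)*102 = (-19 + 0)*102 = -19*102 = -1938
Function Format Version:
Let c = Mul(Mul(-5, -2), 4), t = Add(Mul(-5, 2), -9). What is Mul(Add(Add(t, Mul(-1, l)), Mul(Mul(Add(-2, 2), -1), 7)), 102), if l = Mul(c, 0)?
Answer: -1938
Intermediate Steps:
t = -19 (t = Add(-10, -9) = -19)
c = 40 (c = Mul(10, 4) = 40)
l = 0 (l = Mul(40, 0) = 0)
Mul(Add(Add(t, Mul(-1, l)), Mul(Mul(Add(-2, 2), -1), 7)), 102) = Mul(Add(Add(-19, Mul(-1, 0)), Mul(Mul(Add(-2, 2), -1), 7)), 102) = Mul(Add(Add(-19, 0), Mul(Mul(0, -1), 7)), 102) = Mul(Add(-19, Mul(0, 7)), 102) = Mul(Add(-19, 0), 102) = Mul(-19, 102) = -1938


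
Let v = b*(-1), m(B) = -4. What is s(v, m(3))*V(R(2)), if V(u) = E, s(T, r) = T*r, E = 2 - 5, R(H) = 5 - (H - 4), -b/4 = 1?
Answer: 48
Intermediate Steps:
b = -4 (b = -4*1 = -4)
R(H) = 9 - H (R(H) = 5 - (-4 + H) = 5 + (4 - H) = 9 - H)
v = 4 (v = -4*(-1) = 4)
E = -3
V(u) = -3
s(v, m(3))*V(R(2)) = (4*(-4))*(-3) = -16*(-3) = 48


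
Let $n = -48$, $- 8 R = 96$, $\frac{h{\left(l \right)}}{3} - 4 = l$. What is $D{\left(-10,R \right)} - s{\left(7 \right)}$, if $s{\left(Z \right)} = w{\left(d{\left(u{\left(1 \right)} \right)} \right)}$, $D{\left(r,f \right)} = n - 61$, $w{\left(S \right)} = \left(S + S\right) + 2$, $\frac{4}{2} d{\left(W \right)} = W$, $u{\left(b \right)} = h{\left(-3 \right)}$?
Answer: $-114$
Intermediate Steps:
$h{\left(l \right)} = 12 + 3 l$
$u{\left(b \right)} = 3$ ($u{\left(b \right)} = 12 + 3 \left(-3\right) = 12 - 9 = 3$)
$R = -12$ ($R = \left(- \frac{1}{8}\right) 96 = -12$)
$d{\left(W \right)} = \frac{W}{2}$
$w{\left(S \right)} = 2 + 2 S$ ($w{\left(S \right)} = 2 S + 2 = 2 + 2 S$)
$D{\left(r,f \right)} = -109$ ($D{\left(r,f \right)} = -48 - 61 = -109$)
$s{\left(Z \right)} = 5$ ($s{\left(Z \right)} = 2 + 2 \cdot \frac{1}{2} \cdot 3 = 2 + 2 \cdot \frac{3}{2} = 2 + 3 = 5$)
$D{\left(-10,R \right)} - s{\left(7 \right)} = -109 - 5 = -114$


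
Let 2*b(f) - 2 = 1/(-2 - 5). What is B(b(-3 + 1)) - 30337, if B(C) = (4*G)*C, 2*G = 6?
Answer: -212281/7 ≈ -30326.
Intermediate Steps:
G = 3 (G = (1/2)*6 = 3)
b(f) = 13/14 (b(f) = 1 + 1/(2*(-2 - 5)) = 1 + (1/2)/(-7) = 1 + (1/2)*(-1/7) = 1 - 1/14 = 13/14)
B(C) = 12*C (B(C) = (4*3)*C = 12*C)
B(b(-3 + 1)) - 30337 = 12*(13/14) - 30337 = 78/7 - 30337 = -212281/7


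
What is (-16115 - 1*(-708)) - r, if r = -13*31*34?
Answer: -1705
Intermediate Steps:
r = -13702 (r = -403*34 = -13702)
(-16115 - 1*(-708)) - r = (-16115 - 1*(-708)) - 1*(-13702) = (-16115 + 708) + 13702 = -15407 + 13702 = -1705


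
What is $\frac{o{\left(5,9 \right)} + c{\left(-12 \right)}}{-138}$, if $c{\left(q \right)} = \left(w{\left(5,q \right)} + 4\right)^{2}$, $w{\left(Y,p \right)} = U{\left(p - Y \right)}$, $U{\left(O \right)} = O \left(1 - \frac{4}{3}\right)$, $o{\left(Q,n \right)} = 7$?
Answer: $- \frac{452}{621} \approx -0.72786$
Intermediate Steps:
$U{\left(O \right)} = - \frac{O}{3}$ ($U{\left(O \right)} = O \left(1 - \frac{4}{3}\right) = O \left(- \frac{1}{3}\right) = - \frac{O}{3}$)
$w{\left(Y,p \right)} = - \frac{p}{3} + \frac{Y}{3}$ ($w{\left(Y,p \right)} = - \frac{p - Y}{3} = - \frac{p}{3} + \frac{Y}{3}$)
$c{\left(q \right)} = \left(\frac{17}{3} - \frac{q}{3}\right)^{2}$ ($c{\left(q \right)} = \left(\left(- \frac{q}{3} + \frac{1}{3} \cdot 5\right) + 4\right)^{2} = \left(\left(- \frac{q}{3} + \frac{5}{3}\right) + 4\right)^{2} = \left(\left(\frac{5}{3} - \frac{q}{3}\right) + 4\right)^{2} = \left(\frac{17}{3} - \frac{q}{3}\right)^{2}$)
$\frac{o{\left(5,9 \right)} + c{\left(-12 \right)}}{-138} = \frac{7 + \frac{\left(-17 - 12\right)^{2}}{9}}{-138} = - \frac{7 + \frac{\left(-29\right)^{2}}{9}}{138} = - \frac{7 + \frac{1}{9} \cdot 841}{138} = - \frac{7 + \frac{841}{9}}{138} = \left(- \frac{1}{138}\right) \frac{904}{9} = - \frac{452}{621}$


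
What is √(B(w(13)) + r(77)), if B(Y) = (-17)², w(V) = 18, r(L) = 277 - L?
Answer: √489 ≈ 22.113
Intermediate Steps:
B(Y) = 289
√(B(w(13)) + r(77)) = √(289 + (277 - 1*77)) = √(289 + (277 - 77)) = √(289 + 200) = √489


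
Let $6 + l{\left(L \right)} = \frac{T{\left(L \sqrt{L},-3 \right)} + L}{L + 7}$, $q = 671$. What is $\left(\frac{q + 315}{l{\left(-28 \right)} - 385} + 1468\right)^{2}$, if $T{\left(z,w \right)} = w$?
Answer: $\frac{35925242850289}{16728100} \approx 2.1476 \cdot 10^{6}$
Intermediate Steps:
$l{\left(L \right)} = -6 + \frac{-3 + L}{7 + L}$ ($l{\left(L \right)} = -6 + \frac{-3 + L}{L + 7} = -6 + \frac{-3 + L}{7 + L}$)
$\left(\frac{q + 315}{l{\left(-28 \right)} - 385} + 1468\right)^{2} = \left(\frac{671 + 315}{\frac{5 \left(-9 - -28\right)}{7 - 28} - 385} + 1468\right)^{2} = \left(\frac{986}{\frac{5 \left(-9 + 28\right)}{-21} - 385} + 1468\right)^{2} = \left(\frac{986}{5 \left(- \frac{1}{21}\right) 19 - 385} + 1468\right)^{2} = \left(\frac{986}{- \frac{95}{21} - 385} + 1468\right)^{2} = \left(\frac{986}{- \frac{8180}{21}} + 1468\right)^{2} = \left(986 \left(- \frac{21}{8180}\right) + 1468\right)^{2} = \left(- \frac{10353}{4090} + 1468\right)^{2} = \left(\frac{5993767}{4090}\right)^{2} = \frac{35925242850289}{16728100}$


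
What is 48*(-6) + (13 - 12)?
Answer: -287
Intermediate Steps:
48*(-6) + (13 - 12) = -288 + 1 = -287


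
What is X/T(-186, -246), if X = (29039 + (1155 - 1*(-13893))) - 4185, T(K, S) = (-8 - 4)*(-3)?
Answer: 19951/18 ≈ 1108.4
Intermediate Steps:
T(K, S) = 36 (T(K, S) = -12*(-3) = 36)
X = 39902 (X = (29039 + (1155 + 13893)) - 4185 = (29039 + 15048) - 4185 = 44087 - 4185 = 39902)
X/T(-186, -246) = 39902/36 = 39902*(1/36) = 19951/18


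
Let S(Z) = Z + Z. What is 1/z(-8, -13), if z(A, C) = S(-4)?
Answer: -⅛ ≈ -0.12500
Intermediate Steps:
S(Z) = 2*Z
z(A, C) = -8 (z(A, C) = 2*(-4) = -8)
1/z(-8, -13) = 1/(-8) = -⅛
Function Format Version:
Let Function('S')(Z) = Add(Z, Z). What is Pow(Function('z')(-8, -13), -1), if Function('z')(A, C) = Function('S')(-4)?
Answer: Rational(-1, 8) ≈ -0.12500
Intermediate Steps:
Function('S')(Z) = Mul(2, Z)
Function('z')(A, C) = -8 (Function('z')(A, C) = Mul(2, -4) = -8)
Pow(Function('z')(-8, -13), -1) = Pow(-8, -1) = Rational(-1, 8)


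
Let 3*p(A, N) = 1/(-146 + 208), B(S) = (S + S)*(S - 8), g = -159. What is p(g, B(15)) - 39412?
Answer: -7330631/186 ≈ -39412.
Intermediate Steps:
B(S) = 2*S*(-8 + S) (B(S) = (2*S)*(-8 + S) = 2*S*(-8 + S))
p(A, N) = 1/186 (p(A, N) = 1/(3*(-146 + 208)) = (⅓)/62 = (⅓)*(1/62) = 1/186)
p(g, B(15)) - 39412 = 1/186 - 39412 = -7330631/186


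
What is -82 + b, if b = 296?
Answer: 214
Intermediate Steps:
-82 + b = -82 + 296 = 214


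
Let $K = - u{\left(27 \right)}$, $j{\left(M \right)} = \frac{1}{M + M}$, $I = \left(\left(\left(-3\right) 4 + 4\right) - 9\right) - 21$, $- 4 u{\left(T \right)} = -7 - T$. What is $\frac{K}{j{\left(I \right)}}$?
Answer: $646$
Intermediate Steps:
$u{\left(T \right)} = \frac{7}{4} + \frac{T}{4}$ ($u{\left(T \right)} = - \frac{-7 - T}{4} = \frac{7}{4} + \frac{T}{4}$)
$I = -38$ ($I = \left(\left(-12 + 4\right) - 9\right) - 21 = \left(-8 - 9\right) - 21 = -17 - 21 = -38$)
$j{\left(M \right)} = \frac{1}{2 M}$
$K = - \frac{17}{2}$ ($K = - (\frac{7}{4} + \frac{1}{4} \cdot 27) = - (\frac{7}{4} + \frac{27}{4}) = \left(-1\right) \frac{17}{2} = - \frac{17}{2} \approx -8.5$)
$\frac{K}{j{\left(I \right)}} = - \frac{17}{2 \frac{1}{2 \left(-38\right)}} = - \frac{17}{2 \cdot \frac{1}{2} \left(- \frac{1}{38}\right)} = - \frac{17}{2 \left(- \frac{1}{76}\right)} = \left(- \frac{17}{2}\right) \left(-76\right) = 646$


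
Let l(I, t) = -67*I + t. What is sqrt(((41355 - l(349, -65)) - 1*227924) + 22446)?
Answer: 5*I*sqrt(5627) ≈ 375.07*I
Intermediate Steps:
l(I, t) = t - 67*I
sqrt(((41355 - l(349, -65)) - 1*227924) + 22446) = sqrt(((41355 - (-65 - 67*349)) - 1*227924) + 22446) = sqrt(((41355 - (-65 - 23383)) - 227924) + 22446) = sqrt(((41355 - 1*(-23448)) - 227924) + 22446) = sqrt(((41355 + 23448) - 227924) + 22446) = sqrt((64803 - 227924) + 22446) = sqrt(-163121 + 22446) = sqrt(-140675) = 5*I*sqrt(5627)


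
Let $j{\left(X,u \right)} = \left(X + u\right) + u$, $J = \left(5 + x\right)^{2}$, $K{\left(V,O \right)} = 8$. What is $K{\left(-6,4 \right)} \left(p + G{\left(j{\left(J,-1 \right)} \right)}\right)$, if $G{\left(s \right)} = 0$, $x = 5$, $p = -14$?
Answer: $-112$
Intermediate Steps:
$J = 100$ ($J = \left(5 + 5\right)^{2} = 10^{2} = 100$)
$j{\left(X,u \right)} = X + 2 u$
$K{\left(-6,4 \right)} \left(p + G{\left(j{\left(J,-1 \right)} \right)}\right) = 8 \left(-14 + 0\right) = 8 \left(-14\right) = -112$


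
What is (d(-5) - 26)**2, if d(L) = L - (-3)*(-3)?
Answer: 1600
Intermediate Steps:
d(L) = -9 + L (d(L) = L - 1*9 = L - 9 = -9 + L)
(d(-5) - 26)**2 = ((-9 - 5) - 26)**2 = (-14 - 26)**2 = (-40)**2 = 1600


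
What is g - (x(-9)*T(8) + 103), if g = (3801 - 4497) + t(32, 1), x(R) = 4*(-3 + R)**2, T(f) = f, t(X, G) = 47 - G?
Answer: -5361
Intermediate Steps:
g = -650 (g = (3801 - 4497) + (47 - 1*1) = -696 + (47 - 1) = -696 + 46 = -650)
g - (x(-9)*T(8) + 103) = -650 - ((4*(-3 - 9)**2)*8 + 103) = -650 - ((4*(-12)**2)*8 + 103) = -650 - ((4*144)*8 + 103) = -650 - (576*8 + 103) = -650 - (4608 + 103) = -650 - 1*4711 = -650 - 4711 = -5361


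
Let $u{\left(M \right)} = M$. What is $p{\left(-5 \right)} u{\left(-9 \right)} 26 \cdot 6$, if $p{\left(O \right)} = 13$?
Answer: $-18252$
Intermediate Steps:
$p{\left(-5 \right)} u{\left(-9 \right)} 26 \cdot 6 = 13 \left(-9\right) 26 \cdot 6 = \left(-117\right) 156 = -18252$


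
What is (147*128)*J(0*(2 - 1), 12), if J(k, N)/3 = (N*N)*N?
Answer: 97542144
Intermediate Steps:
J(k, N) = 3*N³ (J(k, N) = 3*((N*N)*N) = 3*(N²*N) = 3*N³)
(147*128)*J(0*(2 - 1), 12) = (147*128)*(3*12³) = 18816*(3*1728) = 18816*5184 = 97542144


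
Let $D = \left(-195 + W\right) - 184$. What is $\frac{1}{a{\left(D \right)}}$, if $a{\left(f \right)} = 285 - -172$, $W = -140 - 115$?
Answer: $\frac{1}{457} \approx 0.0021882$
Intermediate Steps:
$W = -255$ ($W = -140 - 115 = -255$)
$D = -634$ ($D = \left(-195 - 255\right) - 184 = -450 - 184 = -634$)
$a{\left(f \right)} = 457$ ($a{\left(f \right)} = 285 + 172 = 457$)
$\frac{1}{a{\left(D \right)}} = \frac{1}{457}$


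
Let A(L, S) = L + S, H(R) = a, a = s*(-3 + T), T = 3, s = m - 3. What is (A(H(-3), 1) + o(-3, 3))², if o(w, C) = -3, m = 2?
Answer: 4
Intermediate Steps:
s = -1 (s = 2 - 3 = -1)
a = 0 (a = -(-3 + 3) = -1*0 = 0)
H(R) = 0
(A(H(-3), 1) + o(-3, 3))² = ((0 + 1) - 3)² = (1 - 3)² = (-2)² = 4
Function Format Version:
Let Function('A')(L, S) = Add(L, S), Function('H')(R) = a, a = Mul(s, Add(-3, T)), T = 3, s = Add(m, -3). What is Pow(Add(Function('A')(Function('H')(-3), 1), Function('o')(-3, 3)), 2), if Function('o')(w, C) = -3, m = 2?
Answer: 4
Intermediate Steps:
s = -1 (s = Add(2, -3) = -1)
a = 0 (a = Mul(-1, Add(-3, 3)) = Mul(-1, 0) = 0)
Function('H')(R) = 0
Pow(Add(Function('A')(Function('H')(-3), 1), Function('o')(-3, 3)), 2) = Pow(Add(Add(0, 1), -3), 2) = Pow(Add(1, -3), 2) = Pow(-2, 2) = 4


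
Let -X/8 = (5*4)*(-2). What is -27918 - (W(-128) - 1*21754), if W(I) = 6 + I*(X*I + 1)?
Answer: -5248922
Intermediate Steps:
X = 320 (X = -8*5*4*(-2) = -160*(-2) = -8*(-40) = 320)
W(I) = 6 + I*(1 + 320*I) (W(I) = 6 + I*(320*I + 1) = 6 + I*(1 + 320*I))
-27918 - (W(-128) - 1*21754) = -27918 - ((6 - 128 + 320*(-128)**2) - 1*21754) = -27918 - ((6 - 128 + 320*16384) - 21754) = -27918 - ((6 - 128 + 5242880) - 21754) = -27918 - (5242758 - 21754) = -27918 - 1*5221004 = -27918 - 5221004 = -5248922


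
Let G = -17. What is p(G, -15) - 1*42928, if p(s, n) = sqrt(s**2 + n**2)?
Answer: -42928 + sqrt(514) ≈ -42905.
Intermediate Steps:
p(s, n) = sqrt(n**2 + s**2)
p(G, -15) - 1*42928 = sqrt((-15)**2 + (-17)**2) - 1*42928 = sqrt(225 + 289) - 42928 = sqrt(514) - 42928 = -42928 + sqrt(514)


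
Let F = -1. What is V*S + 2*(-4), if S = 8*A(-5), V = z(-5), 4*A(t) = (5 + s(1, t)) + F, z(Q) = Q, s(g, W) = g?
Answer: -58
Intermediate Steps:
A(t) = 5/4 (A(t) = ((5 + 1) - 1)/4 = (6 - 1)/4 = (1/4)*5 = 5/4)
V = -5
S = 10 (S = 8*(5/4) = 10)
V*S + 2*(-4) = -5*10 + 2*(-4) = -50 - 8 = -58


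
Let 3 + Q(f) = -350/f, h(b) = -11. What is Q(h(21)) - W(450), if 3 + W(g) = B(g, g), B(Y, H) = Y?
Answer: -4600/11 ≈ -418.18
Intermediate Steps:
W(g) = -3 + g
Q(f) = -3 - 350/f
Q(h(21)) - W(450) = (-3 - 350/(-11)) - (-3 + 450) = (-3 - 350*(-1/11)) - 1*447 = (-3 + 350/11) - 447 = 317/11 - 447 = -4600/11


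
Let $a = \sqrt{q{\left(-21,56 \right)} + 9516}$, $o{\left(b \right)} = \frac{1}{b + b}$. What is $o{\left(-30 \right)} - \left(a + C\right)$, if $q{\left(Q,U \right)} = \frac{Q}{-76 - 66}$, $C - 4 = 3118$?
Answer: $- \frac{187321}{60} - \frac{\sqrt{191883606}}{142} \approx -3219.6$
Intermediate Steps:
$C = 3122$ ($C = 4 + 3118 = 3122$)
$o{\left(b \right)} = \frac{1}{2 b}$
$q{\left(Q,U \right)} = - \frac{Q}{142}$ ($q{\left(Q,U \right)} = \frac{Q}{-142} = - \frac{Q}{142}$)
$a = \frac{\sqrt{191883606}}{142}$ ($a = \sqrt{\left(- \frac{1}{142}\right) \left(-21\right) + 9516} = \sqrt{\frac{21}{142} + 9516} = \sqrt{\frac{1351293}{142}} = \frac{\sqrt{191883606}}{142} \approx 97.551$)
$o{\left(-30 \right)} - \left(a + C\right) = \frac{1}{2 \left(-30\right)} - \left(\frac{\sqrt{191883606}}{142} + 3122\right) = \frac{1}{2} \left(- \frac{1}{30}\right) - \left(3122 + \frac{\sqrt{191883606}}{142}\right) = - \frac{1}{60} - \left(3122 + \frac{\sqrt{191883606}}{142}\right) = - \frac{187321}{60} - \frac{\sqrt{191883606}}{142}$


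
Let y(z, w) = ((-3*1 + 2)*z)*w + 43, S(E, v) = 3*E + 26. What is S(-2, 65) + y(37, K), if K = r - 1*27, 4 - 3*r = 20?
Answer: 3778/3 ≈ 1259.3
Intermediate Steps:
r = -16/3 (r = 4/3 - 1/3*20 = 4/3 - 20/3 = -16/3 ≈ -5.3333)
S(E, v) = 26 + 3*E
K = -97/3 (K = -16/3 - 1*27 = -16/3 - 27 = -97/3 ≈ -32.333)
y(z, w) = 43 - w*z (y(z, w) = ((-3 + 2)*z)*w + 43 = (-z)*w + 43 = -w*z + 43 = 43 - w*z)
S(-2, 65) + y(37, K) = (26 + 3*(-2)) + (43 - 1*(-97/3)*37) = (26 - 6) + (43 + 3589/3) = 20 + 3718/3 = 3778/3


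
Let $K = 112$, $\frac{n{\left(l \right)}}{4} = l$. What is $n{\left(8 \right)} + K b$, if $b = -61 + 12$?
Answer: $-5456$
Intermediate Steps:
$n{\left(l \right)} = 4 l$
$b = -49$
$n{\left(8 \right)} + K b = 4 \cdot 8 + 112 \left(-49\right) = 32 - 5488 = -5456$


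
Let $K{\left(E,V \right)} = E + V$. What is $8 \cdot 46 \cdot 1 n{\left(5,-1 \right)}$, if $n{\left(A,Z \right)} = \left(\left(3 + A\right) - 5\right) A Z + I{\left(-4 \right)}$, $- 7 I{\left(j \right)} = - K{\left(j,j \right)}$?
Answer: $- \frac{41584}{7} \approx -5940.6$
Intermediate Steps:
$I{\left(j \right)} = \frac{2 j}{7}$ ($I{\left(j \right)} = - \frac{\left(-1\right) \left(j + j\right)}{7} = - \frac{\left(-1\right) 2 j}{7} = - \frac{\left(-2\right) j}{7} = \frac{2 j}{7}$)
$n{\left(A,Z \right)} = - \frac{8}{7} + A Z \left(-2 + A\right)$ ($n{\left(A,Z \right)} = \left(\left(3 + A\right) - 5\right) A Z + \frac{2}{7} \left(-4\right) = \left(-2 + A\right) A Z - \frac{8}{7} = A \left(-2 + A\right) Z - \frac{8}{7} = A Z \left(-2 + A\right) - \frac{8}{7} = - \frac{8}{7} + A Z \left(-2 + A\right)$)
$8 \cdot 46 \cdot 1 n{\left(5,-1 \right)} = 8 \cdot 46 \cdot 1 \left(- \frac{8}{7} - 5^{2} - 10 \left(-1\right)\right) = 368 \cdot 1 \left(- \frac{8}{7} - 25 + 10\right) = 368 \cdot 1 \left(- \frac{113}{7}\right) = 368 \left(- \frac{113}{7}\right) = - \frac{41584}{7}$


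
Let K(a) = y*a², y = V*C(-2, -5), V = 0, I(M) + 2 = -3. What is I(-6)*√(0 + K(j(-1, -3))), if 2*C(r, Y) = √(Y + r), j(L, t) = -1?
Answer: 0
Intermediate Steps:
C(r, Y) = √(Y + r)/2
I(M) = -5 (I(M) = -2 - 3 = -5)
y = 0 (y = 0*(√(-5 - 2)/2) = 0*(√(-7)/2) = 0*((I*√7)/2) = 0*(I*√7/2) = 0)
K(a) = 0 (K(a) = 0*a² = 0)
I(-6)*√(0 + K(j(-1, -3))) = -5*√(0 + 0) = -5*√0 = -5*0 = 0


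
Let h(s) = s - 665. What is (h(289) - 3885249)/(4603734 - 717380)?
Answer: -3885625/3886354 ≈ -0.99981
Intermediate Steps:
h(s) = -665 + s
(h(289) - 3885249)/(4603734 - 717380) = ((-665 + 289) - 3885249)/(4603734 - 717380) = (-376 - 3885249)/3886354 = -3885625*1/3886354 = -3885625/3886354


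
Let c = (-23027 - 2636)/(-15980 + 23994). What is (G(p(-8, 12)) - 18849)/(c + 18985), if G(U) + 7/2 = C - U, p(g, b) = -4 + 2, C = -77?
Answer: -151684985/152120127 ≈ -0.99714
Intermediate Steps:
p(g, b) = -2
c = -25663/8014 ≈ -3.2023
G(U) = -161/2 - U (G(U) = -7/2 + (-77 - U) = -161/2 - U)
(G(p(-8, 12)) - 18849)/(c + 18985) = ((-161/2 - 1*(-2)) - 18849)/(-25663/8014 + 18985) = ((-161/2 + 2) - 18849)/(152120127/8014) = (-157/2 - 18849)*(8014/152120127) = -37855/2*8014/152120127 = -151684985/152120127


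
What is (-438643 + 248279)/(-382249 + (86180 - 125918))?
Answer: 190364/421987 ≈ 0.45111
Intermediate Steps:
(-438643 + 248279)/(-382249 + (86180 - 125918)) = -190364/(-382249 - 39738) = -190364/(-421987) = -190364*(-1/421987) = 190364/421987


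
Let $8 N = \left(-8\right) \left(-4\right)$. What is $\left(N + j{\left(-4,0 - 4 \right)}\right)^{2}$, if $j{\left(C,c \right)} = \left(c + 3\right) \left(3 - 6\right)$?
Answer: $49$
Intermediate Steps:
$N = 4$ ($N = \frac{\left(-8\right) \left(-4\right)}{8} = \frac{1}{8} \cdot 32 = 4$)
$j{\left(C,c \right)} = -9 - 3 c$ ($j{\left(C,c \right)} = \left(3 + c\right) \left(-3\right) = -9 - 3 c$)
$\left(N + j{\left(-4,0 - 4 \right)}\right)^{2} = \left(4 - \left(9 + 3 \left(0 - 4\right)\right)\right)^{2} = \left(4 - -3\right)^{2} = \left(4 + \left(-9 + 12\right)\right)^{2} = \left(4 + 3\right)^{2} = 7^{2} = 49$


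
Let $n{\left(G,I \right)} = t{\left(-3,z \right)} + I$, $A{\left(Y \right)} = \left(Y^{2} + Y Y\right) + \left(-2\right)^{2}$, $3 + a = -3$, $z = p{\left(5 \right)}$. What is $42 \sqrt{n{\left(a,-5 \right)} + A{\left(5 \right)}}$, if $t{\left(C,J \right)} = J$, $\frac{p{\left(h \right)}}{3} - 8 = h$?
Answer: $84 \sqrt{22} \approx 394.0$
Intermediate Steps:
$p{\left(h \right)} = 24 + 3 h$
$z = 39$ ($z = 24 + 3 \cdot 5 = 24 + 15 = 39$)
$a = -6$ ($a = -3 - 3 = -6$)
$A{\left(Y \right)} = 4 + 2 Y^{2}$ ($A{\left(Y \right)} = \left(Y^{2} + Y^{2}\right) + 4 = 2 Y^{2} + 4 = 4 + 2 Y^{2}$)
$n{\left(G,I \right)} = 39 + I$
$42 \sqrt{n{\left(a,-5 \right)} + A{\left(5 \right)}} = 42 \sqrt{\left(39 - 5\right) + \left(4 + 2 \cdot 5^{2}\right)} = 42 \sqrt{34 + \left(4 + 2 \cdot 25\right)} = 42 \sqrt{34 + \left(4 + 50\right)} = 42 \sqrt{34 + 54} = 42 \sqrt{88} = 42 \cdot 2 \sqrt{22} = 84 \sqrt{22}$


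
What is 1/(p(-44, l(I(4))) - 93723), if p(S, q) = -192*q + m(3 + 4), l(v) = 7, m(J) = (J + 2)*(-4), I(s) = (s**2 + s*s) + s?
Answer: -1/95103 ≈ -1.0515e-5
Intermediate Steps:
I(s) = s + 2*s**2 (I(s) = (s**2 + s**2) + s = 2*s**2 + s = s + 2*s**2)
m(J) = -8 - 4*J (m(J) = (2 + J)*(-4) = -8 - 4*J)
p(S, q) = -36 - 192*q (p(S, q) = -192*q + (-8 - 4*(3 + 4)) = -192*q + (-8 - 4*7) = -192*q + (-8 - 28) = -192*q - 36 = -36 - 192*q)
1/(p(-44, l(I(4))) - 93723) = 1/((-36 - 192*7) - 93723) = 1/((-36 - 1344) - 93723) = 1/(-1380 - 93723) = 1/(-95103) = -1/95103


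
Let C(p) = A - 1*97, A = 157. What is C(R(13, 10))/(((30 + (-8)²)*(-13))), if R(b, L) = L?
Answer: -30/611 ≈ -0.049100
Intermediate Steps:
C(p) = 60 (C(p) = 157 - 1*97 = 157 - 97 = 60)
C(R(13, 10))/(((30 + (-8)²)*(-13))) = 60/(((30 + (-8)²)*(-13))) = 60/(((30 + 64)*(-13))) = 60/((94*(-13))) = 60/(-1222) = 60*(-1/1222) = -30/611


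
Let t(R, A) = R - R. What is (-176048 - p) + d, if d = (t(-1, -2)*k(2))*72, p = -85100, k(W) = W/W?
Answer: -90948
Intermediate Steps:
k(W) = 1
t(R, A) = 0
d = 0 (d = (0*1)*72 = 0*72 = 0)
(-176048 - p) + d = (-176048 - 1*(-85100)) + 0 = (-176048 + 85100) + 0 = -90948 + 0 = -90948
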